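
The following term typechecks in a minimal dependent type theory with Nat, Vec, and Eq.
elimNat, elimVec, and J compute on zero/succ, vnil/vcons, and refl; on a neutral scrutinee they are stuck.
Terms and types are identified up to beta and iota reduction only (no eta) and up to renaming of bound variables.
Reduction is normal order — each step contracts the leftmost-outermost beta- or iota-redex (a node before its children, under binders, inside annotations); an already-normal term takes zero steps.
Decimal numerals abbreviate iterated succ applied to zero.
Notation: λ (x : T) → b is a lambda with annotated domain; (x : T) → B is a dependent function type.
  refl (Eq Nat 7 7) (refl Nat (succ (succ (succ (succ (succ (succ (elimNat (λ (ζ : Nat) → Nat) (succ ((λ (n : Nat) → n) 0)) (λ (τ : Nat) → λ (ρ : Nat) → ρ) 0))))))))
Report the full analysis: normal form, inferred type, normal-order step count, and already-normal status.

reduced normal form:
  refl (Eq Nat 7 7) (refl Nat 7)
the term's type:
  Eq (Eq Nat 7 7) (refl Nat 7) (refl Nat 7)
steps to reach normal form (normal order): 2
term was already normal: no
first redex: an elimNat iota-redex


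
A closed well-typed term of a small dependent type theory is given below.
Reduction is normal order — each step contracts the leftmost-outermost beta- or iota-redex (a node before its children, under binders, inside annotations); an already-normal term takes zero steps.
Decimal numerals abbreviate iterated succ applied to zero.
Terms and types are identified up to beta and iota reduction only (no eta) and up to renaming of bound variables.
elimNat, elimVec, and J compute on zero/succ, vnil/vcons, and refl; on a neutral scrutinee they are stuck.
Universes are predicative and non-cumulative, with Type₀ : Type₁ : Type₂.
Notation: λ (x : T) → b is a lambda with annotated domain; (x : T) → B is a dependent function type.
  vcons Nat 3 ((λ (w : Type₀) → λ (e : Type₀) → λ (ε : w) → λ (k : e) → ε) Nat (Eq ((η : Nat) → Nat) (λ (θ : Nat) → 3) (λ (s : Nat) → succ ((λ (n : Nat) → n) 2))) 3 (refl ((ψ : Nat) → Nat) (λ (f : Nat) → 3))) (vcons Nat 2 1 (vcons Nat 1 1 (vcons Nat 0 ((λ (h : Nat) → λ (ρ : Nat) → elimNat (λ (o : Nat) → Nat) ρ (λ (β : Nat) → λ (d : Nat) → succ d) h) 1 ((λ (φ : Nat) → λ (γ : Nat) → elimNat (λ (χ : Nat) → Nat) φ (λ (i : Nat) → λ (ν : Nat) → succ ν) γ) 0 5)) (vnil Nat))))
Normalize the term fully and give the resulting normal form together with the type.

normal form:
  vcons Nat 3 3 (vcons Nat 2 1 (vcons Nat 1 1 (vcons Nat 0 6 (vnil Nat))))
inferred type:
  Vec Nat 4


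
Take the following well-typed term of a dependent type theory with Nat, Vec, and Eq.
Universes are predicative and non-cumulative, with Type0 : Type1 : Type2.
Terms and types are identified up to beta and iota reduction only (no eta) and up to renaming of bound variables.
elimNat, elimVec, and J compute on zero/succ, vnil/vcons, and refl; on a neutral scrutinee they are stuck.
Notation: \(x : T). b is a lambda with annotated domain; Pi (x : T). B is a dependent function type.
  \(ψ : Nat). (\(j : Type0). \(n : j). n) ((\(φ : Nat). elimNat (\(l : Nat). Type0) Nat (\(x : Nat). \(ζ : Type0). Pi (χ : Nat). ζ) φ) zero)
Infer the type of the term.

type:
  Pi (ψ : Nat). Pi (j : Nat). Nat


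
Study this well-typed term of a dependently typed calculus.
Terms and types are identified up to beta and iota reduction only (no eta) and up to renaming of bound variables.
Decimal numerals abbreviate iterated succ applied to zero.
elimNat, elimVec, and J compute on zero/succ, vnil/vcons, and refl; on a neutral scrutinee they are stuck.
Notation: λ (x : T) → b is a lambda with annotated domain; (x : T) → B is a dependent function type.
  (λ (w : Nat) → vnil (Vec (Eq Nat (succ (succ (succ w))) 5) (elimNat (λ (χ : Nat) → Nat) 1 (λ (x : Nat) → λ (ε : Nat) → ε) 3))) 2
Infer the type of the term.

inferred type:
  Vec (Vec (Eq Nat 5 5) 1) 0


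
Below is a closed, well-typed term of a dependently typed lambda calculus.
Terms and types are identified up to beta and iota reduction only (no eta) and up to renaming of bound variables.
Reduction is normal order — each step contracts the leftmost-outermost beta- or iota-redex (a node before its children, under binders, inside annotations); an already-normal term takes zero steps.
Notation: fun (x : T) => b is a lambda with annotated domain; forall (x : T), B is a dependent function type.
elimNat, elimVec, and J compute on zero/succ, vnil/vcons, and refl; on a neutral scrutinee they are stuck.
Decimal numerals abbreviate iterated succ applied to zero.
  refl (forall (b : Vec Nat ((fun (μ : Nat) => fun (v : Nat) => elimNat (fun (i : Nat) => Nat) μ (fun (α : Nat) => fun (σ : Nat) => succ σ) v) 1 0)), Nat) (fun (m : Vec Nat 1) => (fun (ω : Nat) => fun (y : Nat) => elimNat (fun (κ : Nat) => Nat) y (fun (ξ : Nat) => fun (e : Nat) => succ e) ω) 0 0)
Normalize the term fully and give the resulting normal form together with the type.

normal form:
  refl (forall (b : Vec Nat 1), Nat) (fun (μ : Vec Nat 1) => 0)
type:
  Eq (forall (b : Vec Nat 1), Nat) (fun (μ : Vec Nat 1) => 0) (fun (v : Vec Nat 1) => 0)


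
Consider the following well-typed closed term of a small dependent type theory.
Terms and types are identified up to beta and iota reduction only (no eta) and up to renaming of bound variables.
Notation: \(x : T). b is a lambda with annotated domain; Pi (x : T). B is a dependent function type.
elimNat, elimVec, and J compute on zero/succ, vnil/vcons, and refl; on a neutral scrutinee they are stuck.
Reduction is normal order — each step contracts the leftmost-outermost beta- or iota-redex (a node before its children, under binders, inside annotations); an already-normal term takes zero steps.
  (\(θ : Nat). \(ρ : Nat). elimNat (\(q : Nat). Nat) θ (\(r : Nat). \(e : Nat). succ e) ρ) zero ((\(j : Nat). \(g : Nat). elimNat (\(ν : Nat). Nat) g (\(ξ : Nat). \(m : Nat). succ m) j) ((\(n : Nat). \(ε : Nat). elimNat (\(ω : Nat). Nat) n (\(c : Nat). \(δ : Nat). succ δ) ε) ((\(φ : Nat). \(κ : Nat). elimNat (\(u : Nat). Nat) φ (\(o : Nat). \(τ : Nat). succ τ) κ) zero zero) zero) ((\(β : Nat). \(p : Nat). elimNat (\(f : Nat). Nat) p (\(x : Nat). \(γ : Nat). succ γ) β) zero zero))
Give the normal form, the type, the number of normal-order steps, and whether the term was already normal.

reduced normal form:
  zero
type:
  Nat
steps to reach normal form (normal order): 15
already normal: no
first redex: a beta-redex


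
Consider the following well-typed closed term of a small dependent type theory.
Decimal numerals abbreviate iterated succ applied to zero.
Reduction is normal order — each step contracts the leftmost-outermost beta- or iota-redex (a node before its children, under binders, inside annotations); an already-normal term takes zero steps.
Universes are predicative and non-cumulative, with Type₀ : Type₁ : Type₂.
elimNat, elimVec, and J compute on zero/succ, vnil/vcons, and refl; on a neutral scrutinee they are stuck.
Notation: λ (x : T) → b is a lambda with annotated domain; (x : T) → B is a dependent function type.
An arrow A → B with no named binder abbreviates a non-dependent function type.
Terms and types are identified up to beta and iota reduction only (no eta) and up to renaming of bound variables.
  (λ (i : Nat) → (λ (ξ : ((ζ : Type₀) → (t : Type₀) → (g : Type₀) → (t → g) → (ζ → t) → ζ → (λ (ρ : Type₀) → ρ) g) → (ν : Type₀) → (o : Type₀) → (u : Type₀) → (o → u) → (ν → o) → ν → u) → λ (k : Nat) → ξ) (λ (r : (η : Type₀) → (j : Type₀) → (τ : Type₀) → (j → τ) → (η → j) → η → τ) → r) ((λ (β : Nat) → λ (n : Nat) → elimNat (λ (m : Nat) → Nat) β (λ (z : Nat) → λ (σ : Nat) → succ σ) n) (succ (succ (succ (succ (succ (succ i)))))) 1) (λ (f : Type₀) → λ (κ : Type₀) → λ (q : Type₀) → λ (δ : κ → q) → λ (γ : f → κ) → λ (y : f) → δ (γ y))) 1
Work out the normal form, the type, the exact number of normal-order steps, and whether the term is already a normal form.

normal form:
  λ (i : Type₀) → λ (ξ : Type₀) → λ (ζ : Type₀) → λ (t : ξ → ζ) → λ (g : i → ξ) → λ (ρ : i) → t (g ρ)
inferred type:
  (i : Type₀) → (ξ : Type₀) → (ζ : Type₀) → (ξ → ζ) → (i → ξ) → i → ζ
reduction steps (normal order): 4
term was already normal: no
first redex: a beta-redex


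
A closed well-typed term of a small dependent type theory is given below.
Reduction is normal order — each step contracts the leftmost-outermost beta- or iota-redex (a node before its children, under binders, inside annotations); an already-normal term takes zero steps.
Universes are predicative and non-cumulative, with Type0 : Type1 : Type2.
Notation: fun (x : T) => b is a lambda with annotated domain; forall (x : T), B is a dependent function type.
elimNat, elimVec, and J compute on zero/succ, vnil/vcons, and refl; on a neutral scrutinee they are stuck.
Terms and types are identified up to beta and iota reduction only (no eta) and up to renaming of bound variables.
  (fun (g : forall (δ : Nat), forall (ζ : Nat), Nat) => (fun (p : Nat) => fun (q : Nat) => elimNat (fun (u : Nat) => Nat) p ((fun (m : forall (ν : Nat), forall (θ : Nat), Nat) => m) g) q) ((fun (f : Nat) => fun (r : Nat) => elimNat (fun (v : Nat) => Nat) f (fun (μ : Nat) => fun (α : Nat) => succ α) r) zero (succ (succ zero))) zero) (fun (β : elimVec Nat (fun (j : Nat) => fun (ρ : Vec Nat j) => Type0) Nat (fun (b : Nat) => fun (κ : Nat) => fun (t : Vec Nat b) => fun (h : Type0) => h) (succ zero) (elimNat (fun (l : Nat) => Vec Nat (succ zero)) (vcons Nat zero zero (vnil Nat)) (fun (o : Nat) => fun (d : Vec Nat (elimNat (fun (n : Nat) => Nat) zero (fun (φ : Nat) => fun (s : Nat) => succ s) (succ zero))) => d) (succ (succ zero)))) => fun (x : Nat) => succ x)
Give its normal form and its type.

reduced normal form:
  succ (succ zero)
inferred type:
  Nat


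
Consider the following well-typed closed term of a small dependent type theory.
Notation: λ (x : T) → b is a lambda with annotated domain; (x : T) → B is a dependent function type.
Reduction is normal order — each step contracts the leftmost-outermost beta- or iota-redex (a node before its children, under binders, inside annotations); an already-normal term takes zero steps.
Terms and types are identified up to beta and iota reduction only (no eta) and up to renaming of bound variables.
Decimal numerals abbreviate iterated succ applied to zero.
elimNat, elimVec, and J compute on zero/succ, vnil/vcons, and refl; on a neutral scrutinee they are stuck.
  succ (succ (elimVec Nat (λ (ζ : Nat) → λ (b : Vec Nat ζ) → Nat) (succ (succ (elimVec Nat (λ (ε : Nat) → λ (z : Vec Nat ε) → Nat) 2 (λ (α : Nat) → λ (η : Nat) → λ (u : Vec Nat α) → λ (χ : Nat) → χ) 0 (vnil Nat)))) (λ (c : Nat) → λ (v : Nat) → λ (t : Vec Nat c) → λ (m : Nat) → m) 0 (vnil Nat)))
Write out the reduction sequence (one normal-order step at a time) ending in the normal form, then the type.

normal-order reduction:
  succ (succ (elimVec Nat (λ (ζ : Nat) → λ (b : Vec Nat ζ) → Nat) (succ (succ (elimVec Nat (λ (ε : Nat) → λ (z : Vec Nat ε) → Nat) 2 (λ (α : Nat) → λ (η : Nat) → λ (u : Vec Nat α) → λ (χ : Nat) → χ) 0 (vnil Nat)))) (λ (c : Nat) → λ (v : Nat) → λ (t : Vec Nat c) → λ (m : Nat) → m) 0 (vnil Nat)))
  ~> succ (succ (succ (succ (elimVec Nat (λ (ζ : Nat) → λ (b : Vec Nat ζ) → Nat) 2 (λ (ε : Nat) → λ (z : Nat) → λ (α : Vec Nat ε) → λ (η : Nat) → η) 0 (vnil Nat)))))
  ~> 6
type:
  Nat


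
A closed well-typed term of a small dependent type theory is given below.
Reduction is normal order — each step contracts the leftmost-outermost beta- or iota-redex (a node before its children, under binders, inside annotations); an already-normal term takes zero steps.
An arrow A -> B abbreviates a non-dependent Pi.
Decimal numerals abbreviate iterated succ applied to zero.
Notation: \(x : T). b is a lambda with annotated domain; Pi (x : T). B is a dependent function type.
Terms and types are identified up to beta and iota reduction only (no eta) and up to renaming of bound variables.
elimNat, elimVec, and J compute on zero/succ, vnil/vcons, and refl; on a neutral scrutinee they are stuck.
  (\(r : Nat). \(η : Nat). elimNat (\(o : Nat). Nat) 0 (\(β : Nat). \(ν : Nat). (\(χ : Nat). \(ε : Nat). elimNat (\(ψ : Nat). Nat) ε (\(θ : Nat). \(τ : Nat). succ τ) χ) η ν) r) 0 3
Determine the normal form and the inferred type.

normal form:
  0
the term's type:
  Nat
observation: 3 normal-order steps separate the term from its normal form.


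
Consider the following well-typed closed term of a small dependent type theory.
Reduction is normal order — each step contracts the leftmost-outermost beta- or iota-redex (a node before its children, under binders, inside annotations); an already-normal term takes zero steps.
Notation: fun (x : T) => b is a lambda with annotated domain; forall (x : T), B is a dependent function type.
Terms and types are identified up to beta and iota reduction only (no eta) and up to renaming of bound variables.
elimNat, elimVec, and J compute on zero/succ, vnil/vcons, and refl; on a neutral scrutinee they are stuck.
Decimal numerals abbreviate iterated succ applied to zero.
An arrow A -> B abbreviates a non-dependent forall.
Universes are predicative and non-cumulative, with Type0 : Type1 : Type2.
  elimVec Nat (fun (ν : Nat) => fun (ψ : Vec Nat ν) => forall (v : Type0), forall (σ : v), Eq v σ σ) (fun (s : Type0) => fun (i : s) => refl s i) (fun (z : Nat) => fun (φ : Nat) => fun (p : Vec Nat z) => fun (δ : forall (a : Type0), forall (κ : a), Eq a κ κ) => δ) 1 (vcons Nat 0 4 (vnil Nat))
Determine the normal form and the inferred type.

normal form:
  fun (ν : Type0) => fun (ψ : ν) => refl ν ψ
inferred type:
  forall (ν : Type0), forall (ψ : ν), Eq ν ψ ψ
observation: contracting an elimVec iota-redex first, the term normalizes in 6 steps.


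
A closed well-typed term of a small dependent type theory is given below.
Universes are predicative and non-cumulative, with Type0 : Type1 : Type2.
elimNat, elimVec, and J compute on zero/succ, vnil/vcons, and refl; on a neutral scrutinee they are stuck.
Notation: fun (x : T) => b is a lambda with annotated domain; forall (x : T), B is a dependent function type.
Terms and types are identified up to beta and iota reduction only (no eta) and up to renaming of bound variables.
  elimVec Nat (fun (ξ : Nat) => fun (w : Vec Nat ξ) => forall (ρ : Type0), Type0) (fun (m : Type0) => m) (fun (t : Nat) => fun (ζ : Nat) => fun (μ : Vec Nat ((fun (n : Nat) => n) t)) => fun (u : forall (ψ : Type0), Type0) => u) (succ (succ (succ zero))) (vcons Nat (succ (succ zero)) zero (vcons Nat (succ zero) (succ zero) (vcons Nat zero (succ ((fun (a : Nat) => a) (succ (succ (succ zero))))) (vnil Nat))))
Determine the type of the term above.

inferred type:
  forall (ξ : Type0), Type0


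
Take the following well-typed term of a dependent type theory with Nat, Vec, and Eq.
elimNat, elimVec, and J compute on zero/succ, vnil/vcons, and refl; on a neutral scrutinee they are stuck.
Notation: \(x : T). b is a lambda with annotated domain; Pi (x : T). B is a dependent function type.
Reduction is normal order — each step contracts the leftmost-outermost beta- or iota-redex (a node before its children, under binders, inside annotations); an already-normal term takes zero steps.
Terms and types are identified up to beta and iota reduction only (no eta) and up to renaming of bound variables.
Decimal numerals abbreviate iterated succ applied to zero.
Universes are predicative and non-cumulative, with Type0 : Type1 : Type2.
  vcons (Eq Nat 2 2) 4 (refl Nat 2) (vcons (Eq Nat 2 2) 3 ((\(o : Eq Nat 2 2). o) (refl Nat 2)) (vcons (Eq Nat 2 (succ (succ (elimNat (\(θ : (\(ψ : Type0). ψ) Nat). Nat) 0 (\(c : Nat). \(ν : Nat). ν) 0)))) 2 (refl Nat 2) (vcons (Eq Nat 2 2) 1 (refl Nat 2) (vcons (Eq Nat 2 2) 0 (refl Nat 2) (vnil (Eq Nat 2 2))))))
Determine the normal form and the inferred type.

normal form:
  vcons (Eq Nat 2 2) 4 (refl Nat 2) (vcons (Eq Nat 2 2) 3 (refl Nat 2) (vcons (Eq Nat 2 2) 2 (refl Nat 2) (vcons (Eq Nat 2 2) 1 (refl Nat 2) (vcons (Eq Nat 2 2) 0 (refl Nat 2) (vnil (Eq Nat 2 2))))))
inferred type:
  Vec (Eq Nat 2 2) 5


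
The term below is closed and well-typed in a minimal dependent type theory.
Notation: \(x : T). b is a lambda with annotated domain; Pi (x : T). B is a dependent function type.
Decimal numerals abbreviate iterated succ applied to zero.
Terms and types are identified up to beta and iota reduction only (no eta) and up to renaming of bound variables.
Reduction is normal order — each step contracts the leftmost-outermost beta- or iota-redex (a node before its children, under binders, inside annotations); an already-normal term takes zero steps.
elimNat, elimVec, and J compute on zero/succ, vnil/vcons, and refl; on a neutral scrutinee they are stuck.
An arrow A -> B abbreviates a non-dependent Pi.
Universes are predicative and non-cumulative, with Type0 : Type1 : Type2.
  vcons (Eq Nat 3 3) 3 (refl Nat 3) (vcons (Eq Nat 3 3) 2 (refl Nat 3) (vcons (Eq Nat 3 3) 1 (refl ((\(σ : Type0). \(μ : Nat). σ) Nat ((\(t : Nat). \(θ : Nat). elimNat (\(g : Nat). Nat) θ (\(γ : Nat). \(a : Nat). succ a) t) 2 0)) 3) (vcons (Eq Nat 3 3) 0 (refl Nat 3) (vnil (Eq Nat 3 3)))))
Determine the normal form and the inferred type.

resulting normal form:
  vcons (Eq Nat 3 3) 3 (refl Nat 3) (vcons (Eq Nat 3 3) 2 (refl Nat 3) (vcons (Eq Nat 3 3) 1 (refl Nat 3) (vcons (Eq Nat 3 3) 0 (refl Nat 3) (vnil (Eq Nat 3 3)))))
the term's type:
  Vec (Eq Nat 3 3) 4
observation: the term reaches its normal form after 2 normal-order steps.


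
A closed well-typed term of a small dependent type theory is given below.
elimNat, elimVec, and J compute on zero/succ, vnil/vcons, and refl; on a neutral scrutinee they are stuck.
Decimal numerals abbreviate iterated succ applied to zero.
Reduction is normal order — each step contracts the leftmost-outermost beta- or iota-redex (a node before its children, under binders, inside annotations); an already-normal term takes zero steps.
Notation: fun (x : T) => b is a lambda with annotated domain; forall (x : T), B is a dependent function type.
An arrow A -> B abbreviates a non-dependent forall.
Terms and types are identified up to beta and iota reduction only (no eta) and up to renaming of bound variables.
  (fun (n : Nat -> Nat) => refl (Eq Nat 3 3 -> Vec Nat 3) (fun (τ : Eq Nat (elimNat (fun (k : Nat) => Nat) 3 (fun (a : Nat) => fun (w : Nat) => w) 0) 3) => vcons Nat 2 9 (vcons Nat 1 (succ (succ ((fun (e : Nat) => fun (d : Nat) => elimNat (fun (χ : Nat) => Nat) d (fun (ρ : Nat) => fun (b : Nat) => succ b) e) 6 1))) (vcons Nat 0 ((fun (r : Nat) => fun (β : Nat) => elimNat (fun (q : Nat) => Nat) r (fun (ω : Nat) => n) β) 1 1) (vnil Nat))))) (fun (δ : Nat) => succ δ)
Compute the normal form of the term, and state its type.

reduced normal form:
  refl (Eq Nat 3 3 -> Vec Nat 3) (fun (n : Eq Nat 3 3) => vcons Nat 2 9 (vcons Nat 1 9 (vcons Nat 0 2 (vnil Nat))))
inferred type:
  Eq (Eq Nat 3 3 -> Vec Nat 3) (fun (n : Eq Nat 3 3) => vcons Nat 2 9 (vcons Nat 1 9 (vcons Nat 0 2 (vnil Nat)))) (fun (τ : Eq Nat 3 3) => vcons Nat 2 9 (vcons Nat 1 9 (vcons Nat 0 2 (vnil Nat))))
observation: the first redex contracted is a beta-redex; the normal form is reached in 29 normal-order steps.


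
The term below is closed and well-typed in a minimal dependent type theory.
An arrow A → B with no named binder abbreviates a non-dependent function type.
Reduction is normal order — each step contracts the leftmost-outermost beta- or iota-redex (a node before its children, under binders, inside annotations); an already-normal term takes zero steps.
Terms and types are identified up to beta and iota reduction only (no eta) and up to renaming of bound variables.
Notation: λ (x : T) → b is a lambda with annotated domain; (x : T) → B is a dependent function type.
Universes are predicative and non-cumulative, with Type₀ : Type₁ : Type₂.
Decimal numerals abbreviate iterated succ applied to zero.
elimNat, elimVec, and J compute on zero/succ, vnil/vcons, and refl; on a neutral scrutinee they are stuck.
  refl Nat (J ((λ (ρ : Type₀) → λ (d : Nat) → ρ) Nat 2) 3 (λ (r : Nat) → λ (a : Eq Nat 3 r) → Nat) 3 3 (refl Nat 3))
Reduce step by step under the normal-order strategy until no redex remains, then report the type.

normal-order reduction sequence:
  refl Nat (J ((λ (ρ : Type₀) → λ (d : Nat) → ρ) Nat 2) 3 (λ (r : Nat) → λ (a : Eq Nat 3 r) → Nat) 3 3 (refl Nat 3))
  ~> refl Nat 3
inferred type:
  Eq Nat 3 3


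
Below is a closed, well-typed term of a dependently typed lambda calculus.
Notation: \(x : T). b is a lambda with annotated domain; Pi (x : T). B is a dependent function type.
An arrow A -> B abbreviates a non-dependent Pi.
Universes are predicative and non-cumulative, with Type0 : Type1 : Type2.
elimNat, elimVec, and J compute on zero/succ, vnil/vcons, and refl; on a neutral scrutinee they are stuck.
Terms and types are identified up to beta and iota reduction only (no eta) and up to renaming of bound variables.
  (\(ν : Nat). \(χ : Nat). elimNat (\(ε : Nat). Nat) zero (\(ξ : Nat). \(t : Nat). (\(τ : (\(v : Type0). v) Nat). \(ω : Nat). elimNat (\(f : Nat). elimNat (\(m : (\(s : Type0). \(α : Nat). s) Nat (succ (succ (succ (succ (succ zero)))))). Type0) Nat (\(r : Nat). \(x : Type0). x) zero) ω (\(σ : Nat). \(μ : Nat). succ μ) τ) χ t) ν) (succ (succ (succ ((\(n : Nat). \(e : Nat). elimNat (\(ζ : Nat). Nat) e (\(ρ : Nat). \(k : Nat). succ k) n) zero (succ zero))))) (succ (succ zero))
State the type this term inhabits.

type:
  Nat


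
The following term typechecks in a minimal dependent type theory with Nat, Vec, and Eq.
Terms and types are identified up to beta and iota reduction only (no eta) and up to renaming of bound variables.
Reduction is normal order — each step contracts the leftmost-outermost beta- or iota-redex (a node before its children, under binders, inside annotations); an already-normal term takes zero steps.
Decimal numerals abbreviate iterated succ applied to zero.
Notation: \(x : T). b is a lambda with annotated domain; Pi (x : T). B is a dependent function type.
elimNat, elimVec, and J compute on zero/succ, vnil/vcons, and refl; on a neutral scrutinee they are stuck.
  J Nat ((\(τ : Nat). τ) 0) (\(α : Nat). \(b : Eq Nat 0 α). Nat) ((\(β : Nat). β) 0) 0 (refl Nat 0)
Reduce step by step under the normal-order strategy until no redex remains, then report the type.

normal-order reduction sequence:
  J Nat ((\(τ : Nat). τ) 0) (\(α : Nat). \(b : Eq Nat 0 α). Nat) ((\(β : Nat). β) 0) 0 (refl Nat 0)
  ~> (\(τ : Nat). τ) 0
  ~> 0
the term's type:
  Nat


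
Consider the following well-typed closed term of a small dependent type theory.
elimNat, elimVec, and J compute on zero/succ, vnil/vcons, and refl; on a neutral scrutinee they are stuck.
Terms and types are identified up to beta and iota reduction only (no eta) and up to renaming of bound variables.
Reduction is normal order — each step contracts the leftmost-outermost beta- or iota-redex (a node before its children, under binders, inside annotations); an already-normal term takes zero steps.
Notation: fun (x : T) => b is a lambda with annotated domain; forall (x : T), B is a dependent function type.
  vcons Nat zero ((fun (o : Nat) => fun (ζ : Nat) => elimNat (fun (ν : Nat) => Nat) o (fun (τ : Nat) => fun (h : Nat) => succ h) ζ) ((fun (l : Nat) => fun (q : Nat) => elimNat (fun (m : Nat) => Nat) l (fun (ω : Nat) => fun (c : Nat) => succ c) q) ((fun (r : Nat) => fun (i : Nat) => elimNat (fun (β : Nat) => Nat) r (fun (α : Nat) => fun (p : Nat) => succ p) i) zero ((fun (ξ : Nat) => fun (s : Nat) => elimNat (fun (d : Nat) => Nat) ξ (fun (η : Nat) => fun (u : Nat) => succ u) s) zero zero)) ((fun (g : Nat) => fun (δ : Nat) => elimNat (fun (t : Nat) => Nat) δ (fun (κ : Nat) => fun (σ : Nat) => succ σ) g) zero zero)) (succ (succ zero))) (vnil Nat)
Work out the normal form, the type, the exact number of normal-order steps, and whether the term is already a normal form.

resulting normal form:
  vcons Nat zero (succ (succ zero)) (vnil Nat)
the term's type:
  Vec Nat (succ zero)
normal-order step count: 21
already normal: no
first contracted redex: a beta-redex


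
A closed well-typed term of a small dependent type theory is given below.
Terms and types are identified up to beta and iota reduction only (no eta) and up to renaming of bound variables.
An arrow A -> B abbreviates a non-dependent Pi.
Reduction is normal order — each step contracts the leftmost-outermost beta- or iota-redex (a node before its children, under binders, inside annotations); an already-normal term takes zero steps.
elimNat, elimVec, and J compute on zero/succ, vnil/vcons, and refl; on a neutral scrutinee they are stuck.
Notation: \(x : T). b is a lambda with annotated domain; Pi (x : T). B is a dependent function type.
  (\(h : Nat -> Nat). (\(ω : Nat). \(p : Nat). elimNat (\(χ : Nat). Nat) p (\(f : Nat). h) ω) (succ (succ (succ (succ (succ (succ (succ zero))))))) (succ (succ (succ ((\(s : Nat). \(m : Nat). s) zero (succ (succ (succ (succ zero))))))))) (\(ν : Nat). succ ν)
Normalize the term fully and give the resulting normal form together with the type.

resulting normal form:
  succ (succ (succ (succ (succ (succ (succ (succ (succ (succ zero)))))))))
type:
  Nat
observation: the first redex contracted is a beta-redex; the normal form is reached in 27 normal-order steps.


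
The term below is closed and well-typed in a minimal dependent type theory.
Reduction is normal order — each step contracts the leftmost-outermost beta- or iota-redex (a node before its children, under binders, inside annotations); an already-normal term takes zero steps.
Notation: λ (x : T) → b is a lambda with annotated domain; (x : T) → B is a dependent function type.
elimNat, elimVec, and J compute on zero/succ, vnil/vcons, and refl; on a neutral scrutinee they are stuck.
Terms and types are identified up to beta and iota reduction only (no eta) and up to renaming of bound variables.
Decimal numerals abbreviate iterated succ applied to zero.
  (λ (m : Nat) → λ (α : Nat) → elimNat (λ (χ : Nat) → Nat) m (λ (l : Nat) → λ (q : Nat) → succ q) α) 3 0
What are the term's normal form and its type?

reduced normal form:
  3
inferred type:
  Nat


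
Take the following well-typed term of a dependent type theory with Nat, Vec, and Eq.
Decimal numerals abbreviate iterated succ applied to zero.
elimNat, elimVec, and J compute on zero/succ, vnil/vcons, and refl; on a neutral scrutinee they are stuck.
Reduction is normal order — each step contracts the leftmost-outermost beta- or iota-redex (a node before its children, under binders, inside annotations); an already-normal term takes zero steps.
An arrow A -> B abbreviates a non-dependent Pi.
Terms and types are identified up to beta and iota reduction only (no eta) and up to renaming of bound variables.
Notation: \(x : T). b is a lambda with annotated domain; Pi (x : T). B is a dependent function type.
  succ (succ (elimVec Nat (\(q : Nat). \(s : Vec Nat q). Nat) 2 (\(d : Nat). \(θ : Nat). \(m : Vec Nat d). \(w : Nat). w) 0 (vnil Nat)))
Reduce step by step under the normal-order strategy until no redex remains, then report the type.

normal-order reduction:
  succ (succ (elimVec Nat (\(q : Nat). \(s : Vec Nat q). Nat) 2 (\(d : Nat). \(θ : Nat). \(m : Vec Nat d). \(w : Nat). w) 0 (vnil Nat)))
  ~> 4
type:
  Nat


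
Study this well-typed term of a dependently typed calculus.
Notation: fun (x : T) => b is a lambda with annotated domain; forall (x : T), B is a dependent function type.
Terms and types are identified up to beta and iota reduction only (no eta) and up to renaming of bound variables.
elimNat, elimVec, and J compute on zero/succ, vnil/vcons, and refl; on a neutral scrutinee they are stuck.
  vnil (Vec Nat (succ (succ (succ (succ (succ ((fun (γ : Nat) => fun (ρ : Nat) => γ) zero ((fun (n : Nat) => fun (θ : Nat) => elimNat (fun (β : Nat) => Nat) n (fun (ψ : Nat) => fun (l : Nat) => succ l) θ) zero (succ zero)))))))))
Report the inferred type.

inferred type:
  Vec (Vec Nat (succ (succ (succ (succ (succ zero)))))) zero


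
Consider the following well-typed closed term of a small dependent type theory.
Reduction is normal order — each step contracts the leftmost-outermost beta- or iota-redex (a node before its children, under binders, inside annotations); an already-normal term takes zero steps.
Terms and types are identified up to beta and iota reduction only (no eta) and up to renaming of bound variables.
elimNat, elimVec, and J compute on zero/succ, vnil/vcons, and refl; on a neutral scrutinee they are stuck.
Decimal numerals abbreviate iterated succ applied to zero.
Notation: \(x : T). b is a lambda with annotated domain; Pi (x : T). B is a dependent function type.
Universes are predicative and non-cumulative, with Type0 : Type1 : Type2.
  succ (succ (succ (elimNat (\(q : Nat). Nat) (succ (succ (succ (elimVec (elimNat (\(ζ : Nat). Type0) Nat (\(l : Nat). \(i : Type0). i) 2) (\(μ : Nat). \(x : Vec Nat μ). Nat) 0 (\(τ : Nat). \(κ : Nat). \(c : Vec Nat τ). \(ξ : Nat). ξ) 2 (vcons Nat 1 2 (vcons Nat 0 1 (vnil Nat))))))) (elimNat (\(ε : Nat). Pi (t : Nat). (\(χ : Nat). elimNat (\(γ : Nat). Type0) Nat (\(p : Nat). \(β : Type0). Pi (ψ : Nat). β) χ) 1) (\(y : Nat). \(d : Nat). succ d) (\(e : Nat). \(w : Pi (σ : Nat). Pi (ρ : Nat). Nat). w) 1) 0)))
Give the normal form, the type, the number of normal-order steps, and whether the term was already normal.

reduced normal form:
  6
the term's type:
  Nat
reduction steps (normal order): 12
term was already normal: no
first contracted redex: an elimNat iota-redex


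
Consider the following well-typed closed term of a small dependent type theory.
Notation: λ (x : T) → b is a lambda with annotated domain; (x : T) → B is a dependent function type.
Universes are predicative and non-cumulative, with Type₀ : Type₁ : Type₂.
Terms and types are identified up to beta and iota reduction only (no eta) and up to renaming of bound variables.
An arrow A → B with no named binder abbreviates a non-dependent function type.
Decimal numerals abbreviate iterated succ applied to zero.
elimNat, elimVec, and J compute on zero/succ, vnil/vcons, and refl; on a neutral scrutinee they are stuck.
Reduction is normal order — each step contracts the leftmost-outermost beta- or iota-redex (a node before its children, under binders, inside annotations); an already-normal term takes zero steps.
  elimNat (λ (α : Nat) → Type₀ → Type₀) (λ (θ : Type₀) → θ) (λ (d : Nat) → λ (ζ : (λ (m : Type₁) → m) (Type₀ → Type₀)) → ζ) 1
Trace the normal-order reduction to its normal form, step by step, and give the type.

reduction (normal order):
  elimNat (λ (α : Nat) → Type₀ → Type₀) (λ (θ : Type₀) → θ) (λ (d : Nat) → λ (ζ : (λ (m : Type₁) → m) (Type₀ → Type₀)) → ζ) 1
  ~> (λ (α : Nat) → λ (θ : (λ (d : Type₁) → d) (Type₀ → Type₀)) → θ) 0 (elimNat (λ (ζ : Nat) → Type₀ → Type₀) (λ (m : Type₀) → m) (λ (σ : Nat) → λ (x : (λ (c : Type₁) → c) (Type₀ → Type₀)) → x) 0)
  ~> (λ (α : (λ (θ : Type₁) → θ) (Type₀ → Type₀)) → α) (elimNat (λ (d : Nat) → Type₀ → Type₀) (λ (ζ : Type₀) → ζ) (λ (m : Nat) → λ (σ : (λ (x : Type₁) → x) (Type₀ → Type₀)) → σ) 0)
  ~> elimNat (λ (α : Nat) → Type₀ → Type₀) (λ (θ : Type₀) → θ) (λ (d : Nat) → λ (ζ : (λ (m : Type₁) → m) (Type₀ → Type₀)) → ζ) 0
  ~> λ (α : Type₀) → α
type:
  Type₀ → Type₀


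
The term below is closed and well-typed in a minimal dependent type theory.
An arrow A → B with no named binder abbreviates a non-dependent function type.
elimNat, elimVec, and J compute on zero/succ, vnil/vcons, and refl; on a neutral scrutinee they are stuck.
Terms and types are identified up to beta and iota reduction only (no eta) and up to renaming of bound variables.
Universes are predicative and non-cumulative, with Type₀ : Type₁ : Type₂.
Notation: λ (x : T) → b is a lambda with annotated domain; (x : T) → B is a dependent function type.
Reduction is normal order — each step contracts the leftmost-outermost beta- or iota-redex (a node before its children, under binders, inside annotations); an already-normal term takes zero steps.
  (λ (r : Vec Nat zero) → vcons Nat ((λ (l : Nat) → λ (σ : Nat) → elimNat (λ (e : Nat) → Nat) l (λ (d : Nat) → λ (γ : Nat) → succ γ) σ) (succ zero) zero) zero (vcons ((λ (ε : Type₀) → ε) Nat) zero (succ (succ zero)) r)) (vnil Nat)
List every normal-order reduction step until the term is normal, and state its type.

normal-order reduction:
  (λ (r : Vec Nat zero) → vcons Nat ((λ (l : Nat) → λ (σ : Nat) → elimNat (λ (e : Nat) → Nat) l (λ (d : Nat) → λ (γ : Nat) → succ γ) σ) (succ zero) zero) zero (vcons ((λ (ε : Type₀) → ε) Nat) zero (succ (succ zero)) r)) (vnil Nat)
  ~> vcons Nat ((λ (r : Nat) → λ (l : Nat) → elimNat (λ (σ : Nat) → Nat) r (λ (e : Nat) → λ (d : Nat) → succ d) l) (succ zero) zero) zero (vcons ((λ (γ : Type₀) → γ) Nat) zero (succ (succ zero)) (vnil Nat))
  ~> vcons Nat ((λ (r : Nat) → elimNat (λ (l : Nat) → Nat) (succ zero) (λ (σ : Nat) → λ (e : Nat) → succ e) r) zero) zero (vcons ((λ (d : Type₀) → d) Nat) zero (succ (succ zero)) (vnil Nat))
  ~> vcons Nat (elimNat (λ (r : Nat) → Nat) (succ zero) (λ (l : Nat) → λ (σ : Nat) → succ σ) zero) zero (vcons ((λ (e : Type₀) → e) Nat) zero (succ (succ zero)) (vnil Nat))
  ~> vcons Nat (succ zero) zero (vcons ((λ (r : Type₀) → r) Nat) zero (succ (succ zero)) (vnil Nat))
  ~> vcons Nat (succ zero) zero (vcons Nat zero (succ (succ zero)) (vnil Nat))
type:
  Vec Nat (succ (succ zero))


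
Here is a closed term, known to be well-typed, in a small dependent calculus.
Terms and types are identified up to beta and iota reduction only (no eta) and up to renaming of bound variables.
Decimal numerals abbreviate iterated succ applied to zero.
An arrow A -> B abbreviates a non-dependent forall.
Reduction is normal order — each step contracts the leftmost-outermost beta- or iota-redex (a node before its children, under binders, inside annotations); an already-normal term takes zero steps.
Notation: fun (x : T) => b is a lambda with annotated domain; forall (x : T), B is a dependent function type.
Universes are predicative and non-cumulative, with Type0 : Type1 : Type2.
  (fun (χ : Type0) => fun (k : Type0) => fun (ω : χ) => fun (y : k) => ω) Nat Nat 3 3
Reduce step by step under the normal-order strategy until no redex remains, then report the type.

reduction (normal order):
  (fun (χ : Type0) => fun (k : Type0) => fun (ω : χ) => fun (y : k) => ω) Nat Nat 3 3
  ~> (fun (χ : Type0) => fun (k : Nat) => fun (ω : χ) => k) Nat 3 3
  ~> (fun (χ : Nat) => fun (k : Nat) => χ) 3 3
  ~> (fun (χ : Nat) => 3) 3
  ~> 3
type:
  Nat


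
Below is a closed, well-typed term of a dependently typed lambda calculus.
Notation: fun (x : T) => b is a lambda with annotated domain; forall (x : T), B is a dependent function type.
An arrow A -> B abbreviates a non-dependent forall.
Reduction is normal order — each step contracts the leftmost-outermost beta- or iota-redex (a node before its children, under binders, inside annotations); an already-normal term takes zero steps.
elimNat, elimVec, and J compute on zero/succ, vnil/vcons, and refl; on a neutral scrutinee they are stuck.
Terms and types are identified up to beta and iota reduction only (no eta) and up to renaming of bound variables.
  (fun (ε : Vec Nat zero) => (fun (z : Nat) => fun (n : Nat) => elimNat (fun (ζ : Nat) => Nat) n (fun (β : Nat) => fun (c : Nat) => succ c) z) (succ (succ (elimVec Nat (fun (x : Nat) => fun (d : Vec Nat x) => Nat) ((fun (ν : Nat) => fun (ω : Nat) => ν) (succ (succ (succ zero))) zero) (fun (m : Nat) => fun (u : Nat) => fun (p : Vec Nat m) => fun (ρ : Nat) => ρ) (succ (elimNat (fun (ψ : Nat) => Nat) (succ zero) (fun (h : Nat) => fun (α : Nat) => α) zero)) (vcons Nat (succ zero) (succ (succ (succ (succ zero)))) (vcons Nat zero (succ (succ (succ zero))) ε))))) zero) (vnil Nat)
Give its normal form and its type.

resulting normal form:
  succ (succ (succ (succ (succ zero))))
type:
  Nat


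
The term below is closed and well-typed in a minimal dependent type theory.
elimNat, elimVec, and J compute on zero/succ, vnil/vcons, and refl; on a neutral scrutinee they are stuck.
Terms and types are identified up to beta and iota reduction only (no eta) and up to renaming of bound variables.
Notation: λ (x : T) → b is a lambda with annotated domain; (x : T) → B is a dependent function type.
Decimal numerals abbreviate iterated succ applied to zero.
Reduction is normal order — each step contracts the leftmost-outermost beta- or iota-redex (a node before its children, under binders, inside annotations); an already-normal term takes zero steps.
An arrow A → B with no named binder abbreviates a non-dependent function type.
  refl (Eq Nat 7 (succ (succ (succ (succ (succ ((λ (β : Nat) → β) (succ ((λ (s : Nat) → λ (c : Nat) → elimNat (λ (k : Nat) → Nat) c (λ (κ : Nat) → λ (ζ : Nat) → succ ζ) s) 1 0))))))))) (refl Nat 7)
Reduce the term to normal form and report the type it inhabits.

reduced normal form:
  refl (Eq Nat 7 7) (refl Nat 7)
inferred type:
  Eq (Eq Nat 7 7) (refl Nat 7) (refl Nat 7)


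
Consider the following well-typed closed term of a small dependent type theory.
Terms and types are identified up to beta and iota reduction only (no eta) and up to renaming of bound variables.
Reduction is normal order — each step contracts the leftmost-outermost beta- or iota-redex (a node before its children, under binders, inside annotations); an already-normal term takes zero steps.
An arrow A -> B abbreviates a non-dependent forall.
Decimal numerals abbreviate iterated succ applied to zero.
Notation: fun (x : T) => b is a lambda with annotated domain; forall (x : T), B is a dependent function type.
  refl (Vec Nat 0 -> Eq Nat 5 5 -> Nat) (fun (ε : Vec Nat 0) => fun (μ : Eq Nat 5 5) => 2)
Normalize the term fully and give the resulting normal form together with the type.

resulting normal form:
  refl (Vec Nat 0 -> Eq Nat 5 5 -> Nat) (fun (ε : Vec Nat 0) => fun (μ : Eq Nat 5 5) => 2)
type:
  Eq (Vec Nat 0 -> Eq Nat 5 5 -> Nat) (fun (ε : Vec Nat 0) => fun (μ : Eq Nat 5 5) => 2) (fun (ν : Vec Nat 0) => fun (β : Eq Nat 5 5) => 2)


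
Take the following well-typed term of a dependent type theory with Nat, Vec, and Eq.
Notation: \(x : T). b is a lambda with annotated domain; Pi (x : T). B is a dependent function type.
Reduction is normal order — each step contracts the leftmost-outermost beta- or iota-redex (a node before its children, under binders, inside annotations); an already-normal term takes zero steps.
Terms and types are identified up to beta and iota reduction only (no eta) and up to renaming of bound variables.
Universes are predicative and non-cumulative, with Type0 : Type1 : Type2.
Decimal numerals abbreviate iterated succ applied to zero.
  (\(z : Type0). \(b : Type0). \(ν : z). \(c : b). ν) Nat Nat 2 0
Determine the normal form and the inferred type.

normal form:
  2
the term's type:
  Nat


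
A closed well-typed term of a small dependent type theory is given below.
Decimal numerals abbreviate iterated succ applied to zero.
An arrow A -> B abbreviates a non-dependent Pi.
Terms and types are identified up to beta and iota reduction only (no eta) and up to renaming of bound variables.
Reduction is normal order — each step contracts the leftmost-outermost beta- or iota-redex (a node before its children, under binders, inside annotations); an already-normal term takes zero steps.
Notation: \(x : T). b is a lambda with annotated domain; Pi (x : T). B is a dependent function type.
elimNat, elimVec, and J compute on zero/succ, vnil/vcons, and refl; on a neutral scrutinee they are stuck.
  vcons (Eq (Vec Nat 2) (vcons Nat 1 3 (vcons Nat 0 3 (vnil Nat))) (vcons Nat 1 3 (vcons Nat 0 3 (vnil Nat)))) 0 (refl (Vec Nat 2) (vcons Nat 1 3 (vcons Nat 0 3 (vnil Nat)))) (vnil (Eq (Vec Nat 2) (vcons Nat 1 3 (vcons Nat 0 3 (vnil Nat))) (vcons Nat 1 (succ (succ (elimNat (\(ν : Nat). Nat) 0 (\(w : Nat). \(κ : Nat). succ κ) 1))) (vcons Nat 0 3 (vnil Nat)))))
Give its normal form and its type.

resulting normal form:
  vcons (Eq (Vec Nat 2) (vcons Nat 1 3 (vcons Nat 0 3 (vnil Nat))) (vcons Nat 1 3 (vcons Nat 0 3 (vnil Nat)))) 0 (refl (Vec Nat 2) (vcons Nat 1 3 (vcons Nat 0 3 (vnil Nat)))) (vnil (Eq (Vec Nat 2) (vcons Nat 1 3 (vcons Nat 0 3 (vnil Nat))) (vcons Nat 1 3 (vcons Nat 0 3 (vnil Nat)))))
type:
  Vec (Eq (Vec Nat 2) (vcons Nat 1 3 (vcons Nat 0 3 (vnil Nat))) (vcons Nat 1 3 (vcons Nat 0 3 (vnil Nat)))) 1
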